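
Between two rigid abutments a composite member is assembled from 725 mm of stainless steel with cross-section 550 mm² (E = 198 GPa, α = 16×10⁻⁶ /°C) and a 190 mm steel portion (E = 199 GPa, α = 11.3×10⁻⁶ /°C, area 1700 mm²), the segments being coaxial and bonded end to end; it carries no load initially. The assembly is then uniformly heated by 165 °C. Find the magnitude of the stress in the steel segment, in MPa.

σ ≈ 185 MPa (compressive)

Free thermal expansion of the whole bar: Σ αᵢΔT Lᵢ = 16×10⁻⁶×165×725 + 11.3×10⁻⁶×165×190 = 2.268 mm.
The rigid supports impose zero overall length change; the single axial force P common to all segments must satisfy P Σ Lᵢ/(AᵢEᵢ) = δ_free.
The series flexibility is Σ Lᵢ/(AᵢEᵢ) = 725/(550×198×10³) + 190/(1700×199×10³) = 7.219×10⁻⁶ mm/N.
So P = 2.268 / 7.219×10⁻⁶ = 314.2 kN, compressive.
σ_{steel} = P / A = 314200 / 1700 = 184.8 MPa.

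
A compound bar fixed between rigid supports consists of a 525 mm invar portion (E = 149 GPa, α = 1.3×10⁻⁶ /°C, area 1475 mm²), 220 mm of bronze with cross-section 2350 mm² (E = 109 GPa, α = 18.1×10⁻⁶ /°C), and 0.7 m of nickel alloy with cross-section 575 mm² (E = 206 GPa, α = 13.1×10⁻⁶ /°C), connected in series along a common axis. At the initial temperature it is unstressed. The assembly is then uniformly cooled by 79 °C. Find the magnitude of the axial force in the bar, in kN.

With the walls removed the bar would change length by δ_free = Σ αᵢΔT Lᵢ = 1.3×10⁻⁶×79×525 + 18.1×10⁻⁶×79×220 + 13.1×10⁻⁶×79×700 = 1.093 mm.
The rigid supports impose zero overall length change; the single axial force P common to all segments must satisfy P Σ Lᵢ/(AᵢEᵢ) = δ_free.
The series flexibility is Σ Lᵢ/(AᵢEᵢ) = 525/(1475×149×10³) + 220/(2350×109×10³) + 700/(575×206×10³) = 9.157×10⁻⁶ mm/N.
P = 1.093 / 9.157×10⁻⁶ = 119300 N = 119.3 kN, tensile.

P ≈ 119 kN (tensile)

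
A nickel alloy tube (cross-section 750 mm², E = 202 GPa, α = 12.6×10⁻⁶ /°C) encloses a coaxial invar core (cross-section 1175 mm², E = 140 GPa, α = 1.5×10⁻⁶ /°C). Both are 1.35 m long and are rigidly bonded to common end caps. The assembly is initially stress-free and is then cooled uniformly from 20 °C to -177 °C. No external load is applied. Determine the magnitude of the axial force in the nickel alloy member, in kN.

Both members must finish at the same length. With the larger α, the nickel alloy tends to over-contract; the plates restrain it, putting the nickel alloy in tension and the invar in compression. With no external load the two internal forces are equal and opposite, magnitude P.
Equating the net (thermal + elastic) strains gives |α₁ − α₂|·ΔT = P·[1/(A₁E₁) + 1/(A₂E₂)].
|α₁ − α₂|·ΔT = 11.1×10⁻⁶ × 197 = 0.002187.
1/(A₁E₁) + 1/(A₂E₂) = 1/(750×202×10³) + 1/(1175×140×10³) = 1.268×10⁻⁸ N⁻¹.
So P = 0.002187 / 1.268×10⁻⁸ = 172.5 kN.

P ≈ 172 kN (tensile in the nickel alloy)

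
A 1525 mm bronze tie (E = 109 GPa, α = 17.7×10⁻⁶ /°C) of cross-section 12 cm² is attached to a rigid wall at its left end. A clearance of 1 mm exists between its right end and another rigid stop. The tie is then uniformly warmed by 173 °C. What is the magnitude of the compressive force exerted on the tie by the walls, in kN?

Free thermal elongation = αΔT L = 17.7×10⁻⁶ × 173 × 1525 = 4.67 mm.
This exceeds the 1 mm gap, so the wall pushes back. The portion of expansion that must be recovered elastically is δ_free − gap = 4.67 − 1 = 3.67 mm.
Compatibility: PL/(AE) = 3.67 mm, so σ = P/A = E × (3.67/1525) = 262.3 MPa.
Force on the wall = σA = 262.3 × 1200 mm² = 314.8 kN.

P ≈ 315 kN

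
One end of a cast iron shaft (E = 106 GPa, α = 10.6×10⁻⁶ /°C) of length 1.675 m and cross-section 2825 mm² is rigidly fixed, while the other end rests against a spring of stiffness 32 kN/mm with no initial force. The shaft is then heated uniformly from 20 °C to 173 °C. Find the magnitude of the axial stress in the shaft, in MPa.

σ ≈ 26.1 MPa (compressive)

Free thermal expansion: δ_free = αΔT L = 10.6×10⁻⁶ × 153 × 1675 = 2.717 mm.
With a force P in the spring, the elastic change of the shaft is PL/(AE) and that of the spring is P/k; compatibility requires their sum to equal δ_free.
So P = δ_free / [L/(AE) + 1/k] = 2.717 / [ 1675/(2825×106×10³) + 1/(32×10³) ].
P = 2.717 / 3.684×10⁻⁵ = 73730 N.
σ = P/A = 73730/2825 = 26.1 MPa.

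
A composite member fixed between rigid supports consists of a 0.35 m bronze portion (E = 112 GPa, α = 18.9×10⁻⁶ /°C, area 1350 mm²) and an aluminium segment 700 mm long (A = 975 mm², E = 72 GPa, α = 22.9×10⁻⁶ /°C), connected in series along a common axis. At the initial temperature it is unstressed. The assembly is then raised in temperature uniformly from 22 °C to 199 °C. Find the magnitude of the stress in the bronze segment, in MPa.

σ ≈ 242 MPa (compressive)

With the walls removed the bar would change length by δ_free = Σ αᵢΔT Lᵢ = 18.9×10⁻⁶×177×350 + 22.9×10⁻⁶×177×700 = 4.008 mm.
Since the ends are fixed, an axial force P builds up, equal in every segment, with P · Σ Lᵢ/(AᵢEᵢ) = δ_free.
The series flexibility is Σ Lᵢ/(AᵢEᵢ) = 350/(1350×112×10³) + 700/(975×72×10³) = 1.229×10⁻⁵ mm/N.
So P = 4.008 / 1.229×10⁻⁵ = 326.2 kN, compressive.
σ_{bronze} = P / A = 326200 / 1350 = 241.7 MPa.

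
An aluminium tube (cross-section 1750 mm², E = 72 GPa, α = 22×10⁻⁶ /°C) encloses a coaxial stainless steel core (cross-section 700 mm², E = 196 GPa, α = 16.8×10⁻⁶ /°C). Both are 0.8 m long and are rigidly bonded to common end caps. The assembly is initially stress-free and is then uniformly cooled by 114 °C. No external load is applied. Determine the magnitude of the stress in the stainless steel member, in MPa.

The aluminium has the larger α, so on cooling it would change length more than the stainless steel if both were free. The rigid plates force a common final length, so the aluminium is put into tension and the stainless steel into compression, with equal and opposite forces P (no external load).
Compatibility of the two members (thermal + elastic change equal): (α₁ − α₂)ΔT = P·[1/(A₁E₁) + 1/(A₂E₂)].
|α₁ − α₂|·ΔT = 5.2×10⁻⁶ × 114 = 0.0005928.
1/(A₁E₁) + 1/(A₂E₂) = 1/(1750×72×10³) + 1/(700×196×10³) = 1.523×10⁻⁸ N⁻¹.
So P = 0.0005928 / 1.523×10⁻⁸ = 38.94 kN.
σ_{stainless steel} = P/A₂ = 38940/700 = 55.62 MPa, compressive.

σ ≈ 55.6 MPa (compressive)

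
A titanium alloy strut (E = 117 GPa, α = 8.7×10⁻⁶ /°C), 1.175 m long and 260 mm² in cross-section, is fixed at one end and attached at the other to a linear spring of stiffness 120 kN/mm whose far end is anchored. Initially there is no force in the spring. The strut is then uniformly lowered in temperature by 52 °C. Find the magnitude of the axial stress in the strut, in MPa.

If the spring were absent the strut would shorten by αΔT L = 8.7×10⁻⁶ × 52 × 1175 = 0.5316 mm.
Let P be the tensile force in the spring. The strut extends elastically by PL/(AE) and the spring stretches by P/k; together these equal δ_free.
So P = δ_free / [L/(AE) + 1/k] = 0.5316 / [ 1175/(260×117×10³) + 1/(120×10³) ].
P = 0.5316 / 4.696×10⁻⁵ = 11320 N.
σ = P/A = 11320/260 = 43.54 MPa.

σ ≈ 43.5 MPa (tensile)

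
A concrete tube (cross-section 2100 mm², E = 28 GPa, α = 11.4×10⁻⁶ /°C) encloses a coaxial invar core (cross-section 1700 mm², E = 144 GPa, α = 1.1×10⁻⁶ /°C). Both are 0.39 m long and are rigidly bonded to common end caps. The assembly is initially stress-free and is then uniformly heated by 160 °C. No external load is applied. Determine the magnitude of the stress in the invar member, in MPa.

Both members must finish at the same length. With the larger α, the concrete tends to over-expand; the plates restrain it, putting the concrete in compression and the invar in tension. With no external load the two internal forces are equal and opposite, magnitude P.
Compatibility of the two members (thermal + elastic change equal): (α₁ − α₂)ΔT = P·[1/(A₁E₁) + 1/(A₂E₂)].
|α₁ − α₂|·ΔT = 10.3×10⁻⁶ × 160 = 0.001648.
1/(A₁E₁) + 1/(A₂E₂) = 1/(2100×28×10³) + 1/(1700×144×10³) = 2.109×10⁻⁸ N⁻¹.
P = 0.001648 / 2.109×10⁻⁸ = 78130 N = 78.13 kN.
σ_{invar} = P/A₂ = 78130/1700 = 45.96 MPa, tensile.

σ ≈ 46 MPa (tensile)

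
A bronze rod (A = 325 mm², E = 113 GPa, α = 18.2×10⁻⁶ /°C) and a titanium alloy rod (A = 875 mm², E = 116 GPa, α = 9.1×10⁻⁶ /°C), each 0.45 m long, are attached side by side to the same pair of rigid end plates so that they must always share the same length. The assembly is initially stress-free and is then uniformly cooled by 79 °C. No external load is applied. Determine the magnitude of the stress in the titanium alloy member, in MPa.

The bronze has the larger α, so on cooling it would change length more than the titanium alloy if both were free. The rigid plates force a common final length, so the bronze is put into tension and the titanium alloy into compression, with equal and opposite forces P (no external load).
Setting the final lengths equal and cancelling L: (α₁ − α₂)ΔT = P/(A₁E₁) + P/(A₂E₂).
|α₁ − α₂|·ΔT = 9.1×10⁻⁶ × 79 = 0.0007189.
1/(A₁E₁) + 1/(A₂E₂) = 1/(325×113×10³) + 1/(875×116×10³) = 3.708×10⁻⁸ N⁻¹.
P = 0.0007189 / 3.708×10⁻⁸ = 19390 N = 19.39 kN.
σ_{titanium alloy} = P/A₂ = 19390/875 = 22.16 MPa, compressive.

σ ≈ 22.2 MPa (compressive)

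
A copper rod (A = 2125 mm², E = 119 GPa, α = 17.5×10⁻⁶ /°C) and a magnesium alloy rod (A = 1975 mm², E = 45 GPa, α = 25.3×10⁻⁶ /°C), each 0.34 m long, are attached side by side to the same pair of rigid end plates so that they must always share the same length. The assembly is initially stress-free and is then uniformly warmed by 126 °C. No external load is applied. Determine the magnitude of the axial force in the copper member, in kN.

Both members must finish at the same length. With the larger α, the magnesium alloy tends to over-expand; the plates restrain it, putting the magnesium alloy in compression and the copper in tension. With no external load the two internal forces are equal and opposite, magnitude P.
Compatibility of the two members (thermal + elastic change equal): (α₁ − α₂)ΔT = P·[1/(A₁E₁) + 1/(A₂E₂)].
|α₁ − α₂|·ΔT = 7.8×10⁻⁶ × 126 = 0.0009828.
1/(A₁E₁) + 1/(A₂E₂) = 1/(2125×119×10³) + 1/(1975×45×10³) = 1.521×10⁻⁸ N⁻¹.
P = 0.0009828 / 1.521×10⁻⁸ = 64630 N = 64.63 kN.

P ≈ 64.6 kN (tensile in the copper)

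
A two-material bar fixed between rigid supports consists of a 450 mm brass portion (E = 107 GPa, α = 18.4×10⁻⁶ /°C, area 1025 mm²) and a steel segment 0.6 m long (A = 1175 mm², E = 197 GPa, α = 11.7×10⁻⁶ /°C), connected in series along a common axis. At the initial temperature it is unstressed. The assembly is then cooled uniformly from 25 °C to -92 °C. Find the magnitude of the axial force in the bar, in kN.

P ≈ 267 kN (tensile)

Free thermal contraction of the whole bar: Σ αᵢΔT Lᵢ = 18.4×10⁻⁶×117×450 + 11.7×10⁻⁶×117×600 = 1.79 mm.
The rigid supports impose zero overall length change; the single axial force P common to all segments must satisfy P Σ Lᵢ/(AᵢEᵢ) = δ_free.
The series flexibility is Σ Lᵢ/(AᵢEᵢ) = 450/(1025×107×10³) + 600/(1175×197×10³) = 6.695×10⁻⁶ mm/N.
Hence P = δ_free / Σ(L/AE) = 1.79/6.695×10⁻⁶ = 267.4 kN (tensile).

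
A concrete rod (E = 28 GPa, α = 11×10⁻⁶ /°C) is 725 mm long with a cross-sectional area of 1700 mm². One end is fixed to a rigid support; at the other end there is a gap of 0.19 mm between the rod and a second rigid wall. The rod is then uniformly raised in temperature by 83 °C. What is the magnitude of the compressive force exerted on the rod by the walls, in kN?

If the wall were absent the rod would grow by αΔT L = 11×10⁻⁶ × 83 × 725 = 0.6619 mm.
After closing the 0.19 mm clearance, 0.6619 − 0.19 = 0.4719 mm of expansion remains to be suppressed by the wall.
So σ = E(δ_free − g)/L = 28×10³ × 0.4719/725 = 18.23 MPa.
P = σA = 18.23 × 1700 = 30.98 kN.

P ≈ 31 kN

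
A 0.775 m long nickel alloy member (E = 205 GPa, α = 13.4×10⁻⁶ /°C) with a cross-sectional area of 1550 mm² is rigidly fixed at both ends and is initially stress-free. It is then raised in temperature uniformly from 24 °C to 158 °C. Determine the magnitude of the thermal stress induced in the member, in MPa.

σ ≈ 368 MPa (compressive)

The supports are rigid, so the total axial strain is zero. The restrained thermal strain is ε = αΔT = 13.4×10⁻⁶ × 134 = 1795.6×10⁻⁶.
Hence σ = E·αΔT = 205×10³ × 1795.6×10⁻⁶ = 368.1 MPa, compressive.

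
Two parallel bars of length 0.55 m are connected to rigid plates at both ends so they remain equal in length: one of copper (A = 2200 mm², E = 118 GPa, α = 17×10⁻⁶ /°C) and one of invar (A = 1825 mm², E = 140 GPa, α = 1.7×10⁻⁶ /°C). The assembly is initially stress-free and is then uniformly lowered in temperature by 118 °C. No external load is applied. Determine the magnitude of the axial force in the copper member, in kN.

The copper has the larger α, so on cooling it would change length more than the invar if both were free. The rigid plates force a common final length, so the copper is put into tension and the invar into compression, with equal and opposite forces P (no external load).
Setting the final lengths equal and cancelling L: (α₁ − α₂)ΔT = P/(A₁E₁) + P/(A₂E₂).
|α₁ − α₂|·ΔT = 15.3×10⁻⁶ × 118 = 0.001805.
1/(A₁E₁) + 1/(A₂E₂) = 1/(2200×118×10³) + 1/(1825×140×10³) = 7.766×10⁻⁹ N⁻¹.
So P = 0.001805 / 7.766×10⁻⁹ = 232.5 kN.

P ≈ 232 kN (tensile in the copper)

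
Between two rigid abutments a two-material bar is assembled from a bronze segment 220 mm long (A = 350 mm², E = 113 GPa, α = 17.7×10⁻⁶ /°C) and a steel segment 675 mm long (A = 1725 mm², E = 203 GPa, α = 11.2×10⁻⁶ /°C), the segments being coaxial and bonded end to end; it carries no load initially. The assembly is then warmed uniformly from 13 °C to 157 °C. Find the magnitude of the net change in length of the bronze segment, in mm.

If the supports were absent, the total length change would be Σ αᵢΔT Lᵢ = 17.7×10⁻⁶×144×220 + 11.2×10⁻⁶×144×675 = 1.649 mm.
The rigid supports impose zero overall length change; the single axial force P common to all segments must satisfy P Σ Lᵢ/(AᵢEᵢ) = δ_free.
Σ Lᵢ/(AᵢEᵢ) = 220/(350×113×10³) + 675/(1725×203×10³) = 7.49×10⁻⁶ mm/N.
Hence P = δ_free / Σ(L/AE) = 1.649/7.49×10⁻⁶ = 220.2 kN (compressive).
For the bronze segment, free thermal change = 17.7×10⁻⁶×144×220 = 0.5607 mm and elastic change from P = 220200×220/(350×113×10³) = 1.225 mm; these oppose, so the net change is 0.664 mm (segment shortens).

|ΔL| ≈ 0.664 mm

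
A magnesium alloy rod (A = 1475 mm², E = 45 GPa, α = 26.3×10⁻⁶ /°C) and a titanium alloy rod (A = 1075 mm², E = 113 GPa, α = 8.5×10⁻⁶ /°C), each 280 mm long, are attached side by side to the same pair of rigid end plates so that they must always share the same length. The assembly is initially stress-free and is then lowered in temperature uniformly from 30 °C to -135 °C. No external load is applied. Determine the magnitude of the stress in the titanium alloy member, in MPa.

σ ≈ 117 MPa (compressive)

Both members must finish at the same length. With the larger α, the magnesium alloy tends to over-contract; the plates restrain it, putting the magnesium alloy in tension and the titanium alloy in compression. With no external load the two internal forces are equal and opposite, magnitude P.
Compatibility of the two members (thermal + elastic change equal): (α₁ − α₂)ΔT = P·[1/(A₁E₁) + 1/(A₂E₂)].
|α₁ − α₂|·ΔT = 17.8×10⁻⁶ × 165 = 0.002937.
1/(A₁E₁) + 1/(A₂E₂) = 1/(1475×45×10³) + 1/(1075×113×10³) = 2.33×10⁻⁸ N⁻¹.
So P = 0.002937 / 2.33×10⁻⁸ = 126.1 kN.
σ_{titanium alloy} = P/A₂ = 126100/1075 = 117.3 MPa, compressive.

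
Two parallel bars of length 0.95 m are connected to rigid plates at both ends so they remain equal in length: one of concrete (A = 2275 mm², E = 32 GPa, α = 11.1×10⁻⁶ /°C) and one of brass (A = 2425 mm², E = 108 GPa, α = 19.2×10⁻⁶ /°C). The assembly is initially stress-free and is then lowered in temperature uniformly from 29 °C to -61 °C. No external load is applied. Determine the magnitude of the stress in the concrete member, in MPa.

σ ≈ 18.3 MPa (compressive)

Both members must finish at the same length. With the larger α, the brass tends to over-contract; the plates restrain it, putting the brass in tension and the concrete in compression. With no external load the two internal forces are equal and opposite, magnitude P.
Equating the net (thermal + elastic) strains gives |α₁ − α₂|·ΔT = P·[1/(A₁E₁) + 1/(A₂E₂)].
|α₁ − α₂|·ΔT = 8.1×10⁻⁶ × 90 = 0.000729.
1/(A₁E₁) + 1/(A₂E₂) = 1/(2275×32×10³) + 1/(2425×108×10³) = 1.755×10⁻⁸ N⁻¹.
So P = 0.000729 / 1.755×10⁻⁸ = 41.53 kN.
σ_{concrete} = P/A₁ = 41530/2275 = 18.25 MPa, compressive.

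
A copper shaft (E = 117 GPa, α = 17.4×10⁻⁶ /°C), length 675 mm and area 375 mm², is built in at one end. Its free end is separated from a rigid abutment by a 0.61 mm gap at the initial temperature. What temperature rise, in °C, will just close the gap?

The gap closes when αΔT L = 0.61 mm, since the shaft is still unstressed at that instant.
ΔT = 0.61 / (17.4×10⁻⁶ × 675) = 51.94 °C.

ΔT ≈ 51.9 °C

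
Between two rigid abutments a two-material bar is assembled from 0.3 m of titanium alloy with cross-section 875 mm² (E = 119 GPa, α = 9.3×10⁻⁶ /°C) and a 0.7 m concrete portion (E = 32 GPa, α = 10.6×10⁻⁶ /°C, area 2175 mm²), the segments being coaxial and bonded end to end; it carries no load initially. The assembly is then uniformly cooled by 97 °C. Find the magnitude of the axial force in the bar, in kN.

P ≈ 76.5 kN (tensile)

If the supports were absent, the total length change would be Σ αᵢΔT Lᵢ = 9.3×10⁻⁶×97×300 + 10.6×10⁻⁶×97×700 = 0.9904 mm.
Since the ends are fixed, an axial force P builds up, equal in every segment, with P · Σ Lᵢ/(AᵢEᵢ) = δ_free.
Σ Lᵢ/(AᵢEᵢ) = 300/(875×119×10³) + 700/(2175×32×10³) = 1.294×10⁻⁵ mm/N.
Hence P = δ_free / Σ(L/AE) = 0.9904/1.294×10⁻⁵ = 76.54 kN (tensile).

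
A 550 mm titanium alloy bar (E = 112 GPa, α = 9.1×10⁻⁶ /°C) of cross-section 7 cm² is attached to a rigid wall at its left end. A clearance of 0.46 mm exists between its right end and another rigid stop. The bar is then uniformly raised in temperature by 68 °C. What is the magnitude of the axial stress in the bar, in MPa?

σ ≈ 0 MPa

Free thermal elongation = αΔT L = 9.1×10⁻⁶ × 68 × 550 = 0.3403 mm.
This is smaller than the 0.46 mm clearance, so the bar expands freely without reaching the stop — the stress is zero.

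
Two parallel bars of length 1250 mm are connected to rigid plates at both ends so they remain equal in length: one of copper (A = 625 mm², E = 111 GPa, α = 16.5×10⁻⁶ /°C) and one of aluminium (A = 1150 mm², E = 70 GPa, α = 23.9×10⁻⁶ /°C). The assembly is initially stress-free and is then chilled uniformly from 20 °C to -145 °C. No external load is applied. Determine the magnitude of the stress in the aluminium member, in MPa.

The aluminium has the larger α, so on cooling it would change length more than the copper if both were free. The rigid plates force a common final length, so the aluminium is put into tension and the copper into compression, with equal and opposite forces P (no external load).
Setting the final lengths equal and cancelling L: (α₁ − α₂)ΔT = P/(A₁E₁) + P/(A₂E₂).
|α₁ − α₂|·ΔT = 7.4×10⁻⁶ × 165 = 0.001221.
1/(A₁E₁) + 1/(A₂E₂) = 1/(625×111×10³) + 1/(1150×70×10³) = 2.684×10⁻⁸ N⁻¹.
P = 0.001221 / 2.684×10⁻⁸ = 45500 N = 45.5 kN.
σ_{aluminium} = P/A₂ = 45500/1150 = 39.56 MPa, tensile.

σ ≈ 39.6 MPa (tensile)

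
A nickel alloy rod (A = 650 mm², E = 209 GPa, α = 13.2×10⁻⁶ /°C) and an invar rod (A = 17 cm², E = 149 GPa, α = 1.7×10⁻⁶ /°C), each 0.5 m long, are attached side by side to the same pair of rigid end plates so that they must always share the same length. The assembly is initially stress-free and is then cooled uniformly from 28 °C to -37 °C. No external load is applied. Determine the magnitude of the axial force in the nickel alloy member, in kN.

P ≈ 66.1 kN (tensile in the nickel alloy)

Equilibrium of a rigid end plate with no external load gives equal and opposite internal forces ±P in the two members. Since α_{nickel alloy} > α_{invar}, cooling drives the nickel alloy into tension and the invar into compression.
Equating the net (thermal + elastic) strains gives |α₁ − α₂|·ΔT = P·[1/(A₁E₁) + 1/(A₂E₂)].
|α₁ − α₂|·ΔT = 11.5×10⁻⁶ × 65 = 0.0007475.
1/(A₁E₁) + 1/(A₂E₂) = 1/(650×209×10³) + 1/(1700×149×10³) = 1.131×10⁻⁸ N⁻¹.
So P = 0.0007475 / 1.131×10⁻⁸ = 66.1 kN.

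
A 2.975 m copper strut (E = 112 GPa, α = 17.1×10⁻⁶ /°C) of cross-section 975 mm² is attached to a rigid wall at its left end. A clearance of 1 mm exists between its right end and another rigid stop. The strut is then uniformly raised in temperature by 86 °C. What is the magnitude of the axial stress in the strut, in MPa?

σ ≈ 127 MPa (compressive)

If the wall were absent the strut would grow by αΔT L = 17.1×10⁻⁶ × 86 × 2975 = 4.375 mm.
This exceeds the 1 mm gap, so the wall pushes back. The portion of expansion that must be recovered elastically is δ_free − gap = 4.375 − 1 = 3.375 mm.
Compatibility: PL/(AE) = 3.375 mm, so σ = P/A = E × (3.375/2975) = 127.1 MPa.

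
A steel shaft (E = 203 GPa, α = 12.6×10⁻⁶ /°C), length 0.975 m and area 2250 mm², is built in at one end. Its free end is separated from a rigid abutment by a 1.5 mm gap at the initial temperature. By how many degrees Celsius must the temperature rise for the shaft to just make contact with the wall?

Contact occurs when the free expansion equals the gap: αΔT L = 1.5 mm.
ΔT = 1.5 / (12.6×10⁻⁶ × 975) = 122.1 °C.

ΔT ≈ 122 °C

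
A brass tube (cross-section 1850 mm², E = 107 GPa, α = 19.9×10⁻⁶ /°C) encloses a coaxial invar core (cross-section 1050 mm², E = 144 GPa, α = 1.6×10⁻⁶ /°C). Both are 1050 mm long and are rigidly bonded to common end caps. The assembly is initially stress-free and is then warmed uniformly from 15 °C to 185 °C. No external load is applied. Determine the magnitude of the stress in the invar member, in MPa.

σ ≈ 254 MPa (tensile)

Equilibrium of a rigid end plate with no external load gives equal and opposite internal forces ±P in the two members. Since α_{brass} > α_{invar}, heating drives the brass into compression and the invar into tension.
Equating the net (thermal + elastic) strains gives |α₁ − α₂|·ΔT = P·[1/(A₁E₁) + 1/(A₂E₂)].
|α₁ − α₂|·ΔT = 18.3×10⁻⁶ × 170 = 0.003111.
1/(A₁E₁) + 1/(A₂E₂) = 1/(1850×107×10³) + 1/(1050×144×10³) = 1.167×10⁻⁸ N⁻¹.
So P = 0.003111 / 1.167×10⁻⁸ = 266.7 kN.
σ_{invar} = P/A₂ = 266700/1050 = 254 MPa, tensile.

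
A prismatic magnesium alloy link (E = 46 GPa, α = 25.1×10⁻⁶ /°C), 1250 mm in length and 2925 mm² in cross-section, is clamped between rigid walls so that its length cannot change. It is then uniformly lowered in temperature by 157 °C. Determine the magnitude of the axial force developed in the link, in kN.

P ≈ 530 kN (tensile)

Full restraint means ε = 0, so the stress is σ = EαΔT = 46×10³ × 25.1×10⁻⁶ × 157 = 181.3 MPa.
Then P = σA = 181.3 × 2925 mm² = 530.2 kN, tensile.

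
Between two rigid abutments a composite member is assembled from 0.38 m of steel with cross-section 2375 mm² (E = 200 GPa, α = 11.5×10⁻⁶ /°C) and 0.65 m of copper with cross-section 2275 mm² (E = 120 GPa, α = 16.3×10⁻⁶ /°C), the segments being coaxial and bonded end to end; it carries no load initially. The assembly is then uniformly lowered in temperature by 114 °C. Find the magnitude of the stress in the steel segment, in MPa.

σ ≈ 226 MPa (tensile)

If the supports were absent, the total length change would be Σ αᵢΔT Lᵢ = 11.5×10⁻⁶×114×380 + 16.3×10⁻⁶×114×650 = 1.706 mm.
The rigid supports impose zero overall length change; the single axial force P common to all segments must satisfy P Σ Lᵢ/(AᵢEᵢ) = δ_free.
Σ Lᵢ/(AᵢEᵢ) = 380/(2375×200×10³) + 650/(2275×120×10³) = 3.181×10⁻⁶ mm/N.
So P = 1.706 / 3.181×10⁻⁶ = 536.3 kN, tensile.
σ_{steel} = P / A = 536300 / 2375 = 225.8 MPa.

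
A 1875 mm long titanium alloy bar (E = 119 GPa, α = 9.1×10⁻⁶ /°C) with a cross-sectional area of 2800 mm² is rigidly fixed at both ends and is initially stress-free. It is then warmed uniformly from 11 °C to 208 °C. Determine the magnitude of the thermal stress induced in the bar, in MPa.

Because both ends are immovable the net strain is zero, and the suppressed thermal strain is αΔT = 9.1×10⁻⁶ × 197 = 1792.7×10⁻⁶.
The stress required to suppress this strain is σ = Eε = 119×10³ × 1792.7×10⁻⁶ = 213.3 MPa, compressive since the bar is trying to expand.

σ ≈ 213 MPa (compressive)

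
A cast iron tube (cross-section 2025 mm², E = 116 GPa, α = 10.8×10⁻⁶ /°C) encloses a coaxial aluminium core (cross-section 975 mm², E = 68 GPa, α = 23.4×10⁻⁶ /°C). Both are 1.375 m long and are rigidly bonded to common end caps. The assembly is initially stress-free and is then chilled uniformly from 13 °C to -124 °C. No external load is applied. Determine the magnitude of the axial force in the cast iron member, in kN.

The aluminium has the larger α, so on cooling it would change length more than the cast iron if both were free. The rigid plates force a common final length, so the aluminium is put into tension and the cast iron into compression, with equal and opposite forces P (no external load).
Compatibility of the two members (thermal + elastic change equal): (α₁ − α₂)ΔT = P·[1/(A₁E₁) + 1/(A₂E₂)].
|α₁ − α₂|·ΔT = 12.6×10⁻⁶ × 137 = 0.001726.
1/(A₁E₁) + 1/(A₂E₂) = 1/(2025×116×10³) + 1/(975×68×10³) = 1.934×10⁻⁸ N⁻¹.
P = 0.001726 / 1.934×10⁻⁸ = 89260 N = 89.26 kN.

P ≈ 89.3 kN (compressive in the cast iron)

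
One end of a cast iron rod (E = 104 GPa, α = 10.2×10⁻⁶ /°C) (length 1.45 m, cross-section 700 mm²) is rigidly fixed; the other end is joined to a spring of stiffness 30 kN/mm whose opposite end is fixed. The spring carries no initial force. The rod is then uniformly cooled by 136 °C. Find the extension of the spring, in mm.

If the spring were absent the rod would shorten by αΔT L = 10.2×10⁻⁶ × 136 × 1450 = 2.011 mm.
Let P be the tensile force in the spring. The rod extends elastically by PL/(AE) and the spring stretches by P/k; together these equal δ_free.
So P = δ_free / [L/(AE) + 1/k] = 2.011 / [ 1450/(700×104×10³) + 1/(30×10³) ].
P = 2.011 / 5.325×10⁻⁵ = 37770 N.
Spring extension = P/k = 37770/(30×10³) = 1.259 mm.

δ ≈ 1.26 mm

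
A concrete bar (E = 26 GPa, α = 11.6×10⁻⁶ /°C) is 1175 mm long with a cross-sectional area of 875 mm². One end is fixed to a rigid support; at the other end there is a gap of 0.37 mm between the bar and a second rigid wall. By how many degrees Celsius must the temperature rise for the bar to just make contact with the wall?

ΔT ≈ 27.1 °C

The gap closes when αΔT L = 0.37 mm, since the bar is still unstressed at that instant.
So ΔT = g/(αL) = 0.37/(11.6×10⁻⁶ × 1175) = 27.15 °C.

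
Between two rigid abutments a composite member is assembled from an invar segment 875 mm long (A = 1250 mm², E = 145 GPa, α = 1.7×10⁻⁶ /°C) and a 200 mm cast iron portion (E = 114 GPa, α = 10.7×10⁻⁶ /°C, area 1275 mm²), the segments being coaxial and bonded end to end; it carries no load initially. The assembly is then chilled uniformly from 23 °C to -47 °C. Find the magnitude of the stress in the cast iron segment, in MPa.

With the walls removed the bar would change length by δ_free = Σ αᵢΔT Lᵢ = 1.7×10⁻⁶×70×875 + 10.7×10⁻⁶×70×200 = 0.2539 mm.
The rigid supports impose zero overall length change; the single axial force P common to all segments must satisfy P Σ Lᵢ/(AᵢEᵢ) = δ_free.
The series flexibility is Σ Lᵢ/(AᵢEᵢ) = 875/(1250×145×10³) + 200/(1275×114×10³) = 6.204×10⁻⁶ mm/N.
Hence P = δ_free / Σ(L/AE) = 0.2539/6.204×10⁻⁶ = 40.93 kN (tensile).
σ_{cast iron} = P / A = 40930 / 1275 = 32.1 MPa.

σ ≈ 32.1 MPa (tensile)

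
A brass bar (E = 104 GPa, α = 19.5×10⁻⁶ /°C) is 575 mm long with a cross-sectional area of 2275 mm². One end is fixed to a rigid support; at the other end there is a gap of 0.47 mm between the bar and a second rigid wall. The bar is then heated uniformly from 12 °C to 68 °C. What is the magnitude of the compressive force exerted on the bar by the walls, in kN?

P ≈ 65 kN

Free thermal elongation = αΔT L = 19.5×10⁻⁶ × 56 × 575 = 0.6279 mm.
After closing the 0.47 mm clearance, 0.6279 − 0.47 = 0.1579 mm of expansion remains to be suppressed by the wall.
That suppressed elongation corresponds to σ = E·Δ/L = 104×10³ × 0.1579/575 = 28.56 MPa.
P = σA = 28.56 × 2275 = 64.97 kN.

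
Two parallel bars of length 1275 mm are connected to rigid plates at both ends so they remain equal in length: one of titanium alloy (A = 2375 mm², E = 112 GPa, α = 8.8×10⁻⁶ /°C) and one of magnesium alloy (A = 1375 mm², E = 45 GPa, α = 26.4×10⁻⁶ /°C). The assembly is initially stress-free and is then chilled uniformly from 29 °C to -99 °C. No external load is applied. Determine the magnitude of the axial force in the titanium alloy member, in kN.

Both members must finish at the same length. With the larger α, the magnesium alloy tends to over-contract; the plates restrain it, putting the magnesium alloy in tension and the titanium alloy in compression. With no external load the two internal forces are equal and opposite, magnitude P.
Compatibility of the two members (thermal + elastic change equal): (α₁ − α₂)ΔT = P·[1/(A₁E₁) + 1/(A₂E₂)].
|α₁ − α₂|·ΔT = 17.6×10⁻⁶ × 128 = 0.002253.
1/(A₁E₁) + 1/(A₂E₂) = 1/(2375×112×10³) + 1/(1375×45×10³) = 1.992×10⁻⁸ N⁻¹.
So P = 0.002253 / 1.992×10⁻⁸ = 113.1 kN.

P ≈ 113 kN (compressive in the titanium alloy)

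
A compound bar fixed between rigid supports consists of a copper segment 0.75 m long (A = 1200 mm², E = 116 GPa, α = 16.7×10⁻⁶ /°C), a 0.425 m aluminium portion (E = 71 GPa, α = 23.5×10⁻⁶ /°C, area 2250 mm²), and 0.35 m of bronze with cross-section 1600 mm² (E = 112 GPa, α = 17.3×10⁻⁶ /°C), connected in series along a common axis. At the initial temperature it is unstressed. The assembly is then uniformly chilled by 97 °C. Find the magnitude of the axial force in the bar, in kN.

P ≈ 277 kN (tensile)

With the walls removed the bar would change length by δ_free = Σ αᵢΔT Lᵢ = 16.7×10⁻⁶×97×750 + 23.5×10⁻⁶×97×425 + 17.3×10⁻⁶×97×350 = 2.771 mm.
The rigid supports impose zero overall length change; the single axial force P common to all segments must satisfy P Σ Lᵢ/(AᵢEᵢ) = δ_free.
The series flexibility is Σ Lᵢ/(AᵢEᵢ) = 750/(1200×116×10³) + 425/(2250×71×10³) + 350/(1600×112×10³) = 1×10⁻⁵ mm/N.
So P = 2.771 / 1×10⁻⁵ = 277.1 kN, tensile.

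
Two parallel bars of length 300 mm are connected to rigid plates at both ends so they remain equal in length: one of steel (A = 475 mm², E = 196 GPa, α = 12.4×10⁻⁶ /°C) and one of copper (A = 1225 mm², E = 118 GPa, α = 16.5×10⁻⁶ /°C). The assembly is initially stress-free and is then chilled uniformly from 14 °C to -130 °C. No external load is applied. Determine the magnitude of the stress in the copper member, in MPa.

Both members must finish at the same length. With the larger α, the copper tends to over-contract; the plates restrain it, putting the copper in tension and the steel in compression. With no external load the two internal forces are equal and opposite, magnitude P.
Setting the final lengths equal and cancelling L: (α₁ − α₂)ΔT = P/(A₁E₁) + P/(A₂E₂).
|α₁ − α₂|·ΔT = 4.1×10⁻⁶ × 144 = 0.0005904.
1/(A₁E₁) + 1/(A₂E₂) = 1/(475×196×10³) + 1/(1225×118×10³) = 1.766×10⁻⁸ N⁻¹.
P = 0.0005904 / 1.766×10⁻⁸ = 33430 N = 33.43 kN.
σ_{copper} = P/A₂ = 33430/1225 = 27.29 MPa, tensile.

σ ≈ 27.3 MPa (tensile)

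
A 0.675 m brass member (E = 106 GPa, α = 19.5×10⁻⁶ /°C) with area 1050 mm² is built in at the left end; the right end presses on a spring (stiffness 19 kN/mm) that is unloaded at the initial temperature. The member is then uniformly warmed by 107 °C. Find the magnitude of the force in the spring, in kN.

P ≈ 24 kN

The unrestrained thermal change is αΔT L = 19.5×10⁻⁶ × 107 × 675 = 1.408 mm.
With a force P in the spring, the elastic change of the member is PL/(AE) and that of the spring is P/k; compatibility requires their sum to equal δ_free.
P [ L/(AE) + 1/k ] = δ_free → P [ 675/(1050×106×10³) + 1/(19×10³) ] = 1.408.
P = 1.408 / 5.87×10⁻⁵ = 23990 N.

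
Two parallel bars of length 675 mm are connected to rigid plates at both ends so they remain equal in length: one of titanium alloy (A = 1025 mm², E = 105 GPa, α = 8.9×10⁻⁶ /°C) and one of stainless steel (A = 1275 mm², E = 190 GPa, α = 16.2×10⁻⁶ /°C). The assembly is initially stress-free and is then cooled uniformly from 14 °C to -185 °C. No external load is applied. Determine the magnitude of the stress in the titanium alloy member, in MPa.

The stainless steel has the larger α, so on cooling it would change length more than the titanium alloy if both were free. The rigid plates force a common final length, so the stainless steel is put into tension and the titanium alloy into compression, with equal and opposite forces P (no external load).
Compatibility of the two members (thermal + elastic change equal): (α₁ − α₂)ΔT = P·[1/(A₁E₁) + 1/(A₂E₂)].
|α₁ − α₂|·ΔT = 7.3×10⁻⁶ × 199 = 0.001453.
1/(A₁E₁) + 1/(A₂E₂) = 1/(1025×105×10³) + 1/(1275×190×10³) = 1.342×10⁻⁸ N⁻¹.
So P = 0.001453 / 1.342×10⁻⁸ = 108.3 kN.
σ_{titanium alloy} = P/A₁ = 108300/1025 = 105.6 MPa, compressive.

σ ≈ 106 MPa (compressive)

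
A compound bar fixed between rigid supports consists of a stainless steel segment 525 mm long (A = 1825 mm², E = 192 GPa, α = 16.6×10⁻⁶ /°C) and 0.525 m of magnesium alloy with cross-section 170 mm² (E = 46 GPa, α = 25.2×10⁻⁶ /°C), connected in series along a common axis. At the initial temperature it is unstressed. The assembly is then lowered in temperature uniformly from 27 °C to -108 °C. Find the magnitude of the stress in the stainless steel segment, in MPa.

σ ≈ 23.7 MPa (tensile)

If the supports were absent, the total length change would be Σ αᵢΔT Lᵢ = 16.6×10⁻⁶×135×525 + 25.2×10⁻⁶×135×525 = 2.963 mm.
Since the ends are fixed, an axial force P builds up, equal in every segment, with P · Σ Lᵢ/(AᵢEᵢ) = δ_free.
Σ Lᵢ/(AᵢEᵢ) = 525/(1825×192×10³) + 525/(170×46×10³) = 6.863×10⁻⁵ mm/N.
So P = 2.963 / 6.863×10⁻⁵ = 43.16 kN, tensile.
σ_{stainless steel} = P / A = 43160 / 1825 = 23.65 MPa.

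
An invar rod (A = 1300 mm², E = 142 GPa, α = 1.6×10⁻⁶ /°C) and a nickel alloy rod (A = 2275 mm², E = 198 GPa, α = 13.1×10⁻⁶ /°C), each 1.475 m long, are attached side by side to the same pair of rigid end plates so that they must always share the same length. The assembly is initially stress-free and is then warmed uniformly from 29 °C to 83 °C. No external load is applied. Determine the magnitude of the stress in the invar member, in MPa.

σ ≈ 62.5 MPa (tensile)

Both members must finish at the same length. With the larger α, the nickel alloy tends to over-expand; the plates restrain it, putting the nickel alloy in compression and the invar in tension. With no external load the two internal forces are equal and opposite, magnitude P.
Equating the net (thermal + elastic) strains gives |α₁ − α₂|·ΔT = P·[1/(A₁E₁) + 1/(A₂E₂)].
|α₁ − α₂|·ΔT = 11.5×10⁻⁶ × 54 = 0.000621.
1/(A₁E₁) + 1/(A₂E₂) = 1/(1300×142×10³) + 1/(2275×198×10³) = 7.637×10⁻⁹ N⁻¹.
So P = 0.000621 / 7.637×10⁻⁹ = 81.31 kN.
σ_{invar} = P/A₁ = 81310/1300 = 62.55 MPa, tensile.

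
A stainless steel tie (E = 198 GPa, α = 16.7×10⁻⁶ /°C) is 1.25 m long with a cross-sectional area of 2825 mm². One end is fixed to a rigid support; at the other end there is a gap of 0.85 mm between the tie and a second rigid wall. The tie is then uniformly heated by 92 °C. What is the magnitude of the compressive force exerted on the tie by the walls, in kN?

Free thermal elongation = αΔT L = 16.7×10⁻⁶ × 92 × 1250 = 1.92 mm.
The gap closes (δ_free > 0.85 mm) and the wall then resists a further 1.92 − 0.85 = 1.071 mm of expansion.
So σ = E(δ_free − g)/L = 198×10³ × 1.071/1250 = 169.6 MPa.
P = σA = 169.6 × 2825 = 479 kN.

P ≈ 479 kN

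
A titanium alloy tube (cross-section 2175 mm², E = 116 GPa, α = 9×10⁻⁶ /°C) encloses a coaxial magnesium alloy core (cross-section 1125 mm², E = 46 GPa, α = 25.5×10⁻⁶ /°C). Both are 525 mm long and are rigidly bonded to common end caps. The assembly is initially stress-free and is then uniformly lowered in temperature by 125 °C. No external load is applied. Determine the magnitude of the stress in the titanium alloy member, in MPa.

Equilibrium of a rigid end plate with no external load gives equal and opposite internal forces ±P in the two members. Since α_{magnesium alloy} > α_{titanium alloy}, cooling drives the magnesium alloy into tension and the titanium alloy into compression.
Compatibility of the two members (thermal + elastic change equal): (α₁ − α₂)ΔT = P·[1/(A₁E₁) + 1/(A₂E₂)].
|α₁ − α₂|·ΔT = 16.5×10⁻⁶ × 125 = 0.002062.
1/(A₁E₁) + 1/(A₂E₂) = 1/(2175×116×10³) + 1/(1125×46×10³) = 2.329×10⁻⁸ N⁻¹.
So P = 0.002062 / 2.329×10⁻⁸ = 88.57 kN.
σ_{titanium alloy} = P/A₁ = 88570/2175 = 40.72 MPa, compressive.

σ ≈ 40.7 MPa (compressive)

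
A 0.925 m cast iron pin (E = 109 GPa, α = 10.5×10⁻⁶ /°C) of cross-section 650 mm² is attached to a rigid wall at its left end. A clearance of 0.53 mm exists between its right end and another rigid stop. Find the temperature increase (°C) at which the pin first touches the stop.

ΔT ≈ 54.6 °C

The gap closes when αΔT L = 0.53 mm, since the pin is still unstressed at that instant.
So ΔT = g/(αL) = 0.53/(10.5×10⁻⁶ × 925) = 54.57 °C.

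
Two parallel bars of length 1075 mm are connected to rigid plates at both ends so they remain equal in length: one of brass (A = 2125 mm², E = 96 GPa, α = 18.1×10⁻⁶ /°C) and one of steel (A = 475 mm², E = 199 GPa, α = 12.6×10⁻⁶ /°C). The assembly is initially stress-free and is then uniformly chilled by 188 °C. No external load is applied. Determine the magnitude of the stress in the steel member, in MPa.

Both members must finish at the same length. With the larger α, the brass tends to over-contract; the plates restrain it, putting the brass in tension and the steel in compression. With no external load the two internal forces are equal and opposite, magnitude P.
Equating the net (thermal + elastic) strains gives |α₁ − α₂|·ΔT = P·[1/(A₁E₁) + 1/(A₂E₂)].
|α₁ − α₂|·ΔT = 5.5×10⁻⁶ × 188 = 0.001034.
1/(A₁E₁) + 1/(A₂E₂) = 1/(2125×96×10³) + 1/(475×199×10³) = 1.548×10⁻⁸ N⁻¹.
P = 0.001034 / 1.548×10⁻⁸ = 66790 N = 66.79 kN.
σ_{steel} = P/A₂ = 66790/475 = 140.6 MPa, compressive.

σ ≈ 141 MPa (compressive)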